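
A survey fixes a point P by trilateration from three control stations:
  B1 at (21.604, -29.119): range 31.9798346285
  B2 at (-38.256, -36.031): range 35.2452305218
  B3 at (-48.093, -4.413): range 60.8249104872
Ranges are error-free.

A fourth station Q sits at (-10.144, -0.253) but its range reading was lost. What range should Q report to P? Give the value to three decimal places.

eq1: (x − 21.604)² + (y + 29.119)² = 31.9798346285²
eq2: (x + 38.256)² + (y + 36.031)² = 35.2452305218²
eq3: (x + 48.093)² + (y + 4.413)² = 60.8249104872²
eq2−eq3, eq2−eq1 (x²,y² cancel):
  -19.674·x + 63.236·y = -2886.786740
  119.720·x + 13.824·y = -1227.589068
det = -19.674·13.824 − 63.236·119.720 = -7842.587296
x = (-2886.786740·13.824 − 63.236·-1227.589068) / -7842.587296 = -4.809750
y = (-19.674·-1227.589068 − -2886.786740·119.720) / -7842.587296 = -47.147412
|P − Q| = √((-4.809750 − -10.144)² + (-47.147412 − -0.253)²) = 47.196823

47.197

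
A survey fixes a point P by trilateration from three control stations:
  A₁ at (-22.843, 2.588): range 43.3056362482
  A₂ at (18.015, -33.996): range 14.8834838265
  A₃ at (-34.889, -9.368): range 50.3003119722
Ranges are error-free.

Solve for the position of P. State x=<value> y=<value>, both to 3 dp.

x=14.367 y=-19.567

eq1: (x + 22.843)² + (y − 2.588)² = 43.3056362482²
eq2: (x − 18.015)² + (y + 33.996)² = 14.8834838265²
eq3: (x + 34.889)² + (y + 9.368)² = 50.3003119722²
eq2−eq3, eq2−eq1 (x²,y² cancel):
  -105.808·x + 49.256·y = -2483.869790
  -81.716·x + 73.168·y = -2605.627888
det = -105.808·73.168 − 49.256·-81.716 = -3716.756448
x = (-2483.869790·73.168 − 49.256·-2605.627888) / -3716.756448 = 14.366553
y = (-105.808·-2605.627888 − -2483.869790·-81.716) / -3716.756448 = -19.566623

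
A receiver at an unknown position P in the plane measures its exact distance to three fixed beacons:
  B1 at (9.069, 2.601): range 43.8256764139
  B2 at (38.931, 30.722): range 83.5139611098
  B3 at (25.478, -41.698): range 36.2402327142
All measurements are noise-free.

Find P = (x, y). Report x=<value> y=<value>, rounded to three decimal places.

eq1: (x − 9.069)² + (y − 2.601)² = 43.8256764139²
eq2: (x − 38.931)² + (y − 30.722)² = 83.5139611098²
eq3: (x − 25.478)² + (y + 41.698)² = 36.2402327142²
eq2−eq1, eq2−eq3 (x²,y² cancel):
  -59.724·x − 56.242·y = 2683.439704
  -26.906·x − 144.840·y = 5589.614876
det = -59.724·-144.840 − -56.242·-26.906 = 7137.176908
x = (2683.439704·-144.840 − -56.242·5589.614876) / 7137.176908 = -10.410039
y = (-59.724·5589.614876 − 2683.439704·-26.906) / 7137.176908 = -36.657846

x=-10.410 y=-36.658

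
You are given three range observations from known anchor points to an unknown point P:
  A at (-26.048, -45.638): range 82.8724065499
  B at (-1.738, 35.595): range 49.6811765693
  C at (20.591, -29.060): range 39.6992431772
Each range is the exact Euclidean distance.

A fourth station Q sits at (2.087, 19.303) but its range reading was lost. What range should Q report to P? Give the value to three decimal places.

38.591

eq1: (x + 26.048)² + (y + 45.638)² = 82.8724065499²
eq2: (x + 1.738)² + (y − 35.595)² = 49.6811765693²
eq3: (x − 20.591)² + (y + 29.060)² = 39.6992431772²
eq1−eq2, eq1−eq3 (x²,y² cancel):
  48.620·x + 162.466·y = 2908.315783
  93.278·x + 33.156·y = 3798.953392
det = 48.620·33.156 − 162.466·93.278 = -13542.458828
x = (2908.315783·33.156 − 162.466·3798.953392) / -13542.458828 = 38.454807
y = (48.620·3798.953392 − 2908.315783·93.278) / -13542.458828 = 6.392987
|P − Q| = √((38.454807 − 2.087)² + (6.392987 − 19.303)²) = 38.591266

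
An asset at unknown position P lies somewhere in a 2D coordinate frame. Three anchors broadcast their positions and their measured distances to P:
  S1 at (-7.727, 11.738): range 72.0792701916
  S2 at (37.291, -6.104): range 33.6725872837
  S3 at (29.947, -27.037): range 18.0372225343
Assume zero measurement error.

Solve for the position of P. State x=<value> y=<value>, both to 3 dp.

eq1: (x + 7.727)² + (y − 11.738)² = 72.0792701916²
eq2: (x − 37.291)² + (y + 6.104)² = 33.6725872837²
eq3: (x − 29.947)² + (y + 27.037)² = 18.0372225343²
eq1−eq2, eq1−eq3 (x²,y² cancel):
  90.036·x − 35.684·y = 5291.968381
  75.348·x − 77.550·y = 6300.414800
det = 90.036·-77.550 − -35.684·75.348 = -4293.573768
x = (5291.968381·-77.550 − -35.684·6300.414800) / -4293.573768 = 43.219974
y = (90.036·6300.414800 − 5291.968381·75.348) / -4293.573768 = -39.250499

x=43.220 y=-39.250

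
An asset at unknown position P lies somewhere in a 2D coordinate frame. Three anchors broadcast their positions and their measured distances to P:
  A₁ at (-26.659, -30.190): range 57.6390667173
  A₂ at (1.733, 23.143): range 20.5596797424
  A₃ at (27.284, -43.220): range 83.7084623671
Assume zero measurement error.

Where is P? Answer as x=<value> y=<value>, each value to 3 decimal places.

eq1: (x + 26.659)² + (y + 30.190)² = 57.6390667173²
eq2: (x − 1.733)² + (y − 23.143)² = 20.5596797424²
eq3: (x − 27.284)² + (y + 43.220)² = 83.7084623671²
eq3−eq2, eq3−eq1 (x²,y² cancel):
  -51.102·x + 132.726·y = 4510.622923
  -107.886·x + 26.060·y = 2694.597985
det = -51.102·26.060 − 132.726·-107.886 = 12987.559116
x = (4510.622923·26.060 − 132.726·2694.597985) / 12987.559116 = -18.486644
y = (-51.102·2694.597985 − 4510.622923·-107.886) / 12987.559116 = 26.866767

x=-18.487 y=26.867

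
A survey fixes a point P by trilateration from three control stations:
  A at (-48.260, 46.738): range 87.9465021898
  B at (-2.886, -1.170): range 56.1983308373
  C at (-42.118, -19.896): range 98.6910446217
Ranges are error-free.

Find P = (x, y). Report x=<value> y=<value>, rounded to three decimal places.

eq1: (x + 48.260)² + (y − 46.738)² = 87.9465021898²
eq2: (x + 2.886)² + (y + 1.170)² = 56.1983308373²
eq3: (x + 42.118)² + (y + 19.896)² = 98.6910446217²
eq1−eq2, eq1−eq3 (x²,y² cancel):
  90.748·x − 95.816·y = 72.564511
  12.284·x − 133.268·y = -4349.026545
det = 90.748·-133.268 − -95.816·12.284 = -10916.800720
x = (72.564511·-133.268 − -95.816·-4349.026545) / -10916.800720 = 39.056942
y = (90.748·-4349.026545 − 72.564511·12.284) / -10916.800720 = 36.233770

x=39.057 y=36.234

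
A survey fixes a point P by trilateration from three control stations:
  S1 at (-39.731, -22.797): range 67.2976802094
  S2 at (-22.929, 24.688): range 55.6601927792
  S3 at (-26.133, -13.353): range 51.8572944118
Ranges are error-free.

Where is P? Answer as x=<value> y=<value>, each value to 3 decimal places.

x=24.849 y=-3.866

eq1: (x + 39.731)² + (y + 22.797)² = 67.2976802094²
eq2: (x + 22.929)² + (y − 24.688)² = 55.6601927792²
eq3: (x + 26.133)² + (y + 13.353)² = 51.8572944118²
eq2−eq3, eq2−eq1 (x²,y² cancel):
  -6.408·x − 76.082·y = 134.877990
  -33.604·x − 94.970·y = -467.901516
det = -6.408·-94.970 − -76.082·-33.604 = -1948.091768
x = (134.877990·-94.970 − -76.082·-467.901516) / -1948.091768 = 24.849058
y = (-6.408·-467.901516 − 134.877990·-33.604) / -1948.091768 = -3.865707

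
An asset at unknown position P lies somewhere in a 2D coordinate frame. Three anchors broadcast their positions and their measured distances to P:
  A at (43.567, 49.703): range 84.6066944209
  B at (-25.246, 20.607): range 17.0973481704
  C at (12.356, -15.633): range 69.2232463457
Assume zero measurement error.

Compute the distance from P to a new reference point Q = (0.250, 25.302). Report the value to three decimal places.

eq1: (x − 43.567)² + (y − 49.703)² = 84.6066944209²
eq2: (x + 25.246)² + (y − 20.607)² = 17.0973481704²
eq3: (x − 12.356)² + (y + 15.633)² = 69.2232463457²
eq3−eq2, eq3−eq1 (x²,y² cancel):
  -75.204·x + 72.480·y = 5164.486060
  62.422·x + 130.672·y = 1604.975367
det = -75.204·130.672 − 72.480·62.422 = -14351.403648
x = (5164.486060·130.672 − 72.480·1604.975367) / -14351.403648 = -38.917804
y = (-75.204·1604.975367 − 5164.486060·62.422) / -14351.403648 = 30.873504
|P − Q| = √((-38.917804 − 0.250)² + (30.873504 − 25.302)²) = 39.562084

39.562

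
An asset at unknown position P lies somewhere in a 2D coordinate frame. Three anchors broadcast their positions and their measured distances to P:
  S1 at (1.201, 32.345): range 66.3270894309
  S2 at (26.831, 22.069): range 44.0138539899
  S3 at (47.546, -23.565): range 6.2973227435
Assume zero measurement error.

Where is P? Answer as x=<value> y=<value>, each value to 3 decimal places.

eq1: (x − 1.201)² + (y − 32.345)² = 66.3270894309²
eq2: (x − 26.831)² + (y − 22.069)² = 44.0138539899²
eq3: (x − 47.546)² + (y + 23.565)² = 6.2973227435²
eq3−eq1, eq3−eq2 (x²,y² cancel):
  -92.690·x + 111.820·y = -6127.916434
  -41.430·x + 91.268·y = -3506.551088
det = -92.690·91.268 − 111.820·-41.430 = -3826.928320
x = (-6127.916434·91.268 − 111.820·-3506.551088) / -3826.928320 = 43.685201
y = (-92.690·-3506.551088 − -6127.916434·-41.430) / -3826.928320 = -18.590012

x=43.685 y=-18.590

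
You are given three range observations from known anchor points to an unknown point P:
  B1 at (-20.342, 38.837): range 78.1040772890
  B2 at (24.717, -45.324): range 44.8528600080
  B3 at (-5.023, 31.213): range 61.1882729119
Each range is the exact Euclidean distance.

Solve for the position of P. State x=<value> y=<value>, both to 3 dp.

x=44.314 y=-4.979

eq1: (x + 20.342)² + (y − 38.837)² = 78.1040772890²
eq2: (x − 24.717)² + (y + 45.324)² = 44.8528600080²
eq3: (x + 5.023)² + (y − 31.213)² = 61.1882729119²
eq3−eq2, eq3−eq1 (x²,y² cancel):
  59.480·x − 153.074·y = 3397.938858
  -30.638·x + 15.248·y = -1433.614512
det = 59.480·15.248 − -153.074·-30.638 = -3782.930172
x = (3397.938858·15.248 − -153.074·-1433.614512) / -3782.930172 = 44.314150
y = (59.480·-1433.614512 − 3397.938858·-30.638) / -3782.930172 = -4.978855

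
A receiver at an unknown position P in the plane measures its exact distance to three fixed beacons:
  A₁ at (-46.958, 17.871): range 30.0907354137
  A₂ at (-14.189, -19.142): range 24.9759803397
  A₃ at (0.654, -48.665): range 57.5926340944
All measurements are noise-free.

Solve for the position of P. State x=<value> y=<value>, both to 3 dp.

eq1: (x + 46.958)² + (y − 17.871)² = 30.0907354137²
eq2: (x + 14.189)² + (y + 19.142)² = 24.9759803397²
eq3: (x − 0.654)² + (y + 48.665)² = 57.5926340944²
eq3−eq2, eq3−eq1 (x²,y² cancel):
  -29.686·x + 59.046·y = 892.145852
  -95.224·x + 133.072·y = 2567.175608
det = -29.686·133.072 − 59.046·-95.224 = 1672.220912
x = (892.145852·133.072 − 59.046·2567.175608) / 1672.220912 = -19.651601
y = (-29.686·2567.175608 − 892.145852·-95.224) / 1672.220912 = 5.229286

x=-19.652 y=5.229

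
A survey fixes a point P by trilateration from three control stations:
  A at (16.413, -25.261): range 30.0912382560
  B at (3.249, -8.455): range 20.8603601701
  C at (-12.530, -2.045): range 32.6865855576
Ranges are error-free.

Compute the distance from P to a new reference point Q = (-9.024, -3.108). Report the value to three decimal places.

eq1: (x − 16.413)² + (y + 25.261)² = 30.0912382560²
eq2: (x − 3.249)² + (y + 8.455)² = 20.8603601701²
eq3: (x + 12.530)² + (y + 2.045)² = 32.6865855576²
eq1−eq2, eq1−eq3 (x²,y² cancel):
  -26.328·x + 33.612·y = -355.133671
  -57.886·x + 46.432·y = -909.252021
det = -26.328·46.432 − 33.612·-57.886 = 723.202536
x = (-355.133671·46.432 − 33.612·-909.252021) / 723.202536 = 19.458190
y = (-26.328·-909.252021 − -355.133671·-57.886) / 723.202536 = 4.675757
|P − Q| = √((19.458190 − -9.024)² + (4.675757 − -3.108)²) = 29.526632

29.527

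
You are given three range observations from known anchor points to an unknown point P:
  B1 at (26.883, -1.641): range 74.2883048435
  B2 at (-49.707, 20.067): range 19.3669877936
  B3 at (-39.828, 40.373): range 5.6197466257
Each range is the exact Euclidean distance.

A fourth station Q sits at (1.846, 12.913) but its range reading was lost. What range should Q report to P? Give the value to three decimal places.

eq1: (x − 26.883)² + (y + 1.641)² = 74.2883048435²
eq2: (x + 49.707)² + (y − 20.067)² = 19.3669877936²
eq3: (x + 39.828)² + (y − 40.373)² = 5.6197466257²
eq3−eq1, eq3−eq2 (x²,y² cancel):
  133.422·x − 84.028·y = -7978.030827
  -19.758·x − 40.612·y = -686.277039
det = 133.422·-40.612 − -84.028·-19.758 = -7078.759488
x = (-7978.030827·-40.612 − -84.028·-686.277039) / -7078.759488 = -37.624855
y = (133.422·-686.277039 − -7978.030827·-19.758) / -7078.759488 = 35.203116
|P − Q| = √((-37.624855 − 1.846)² + (35.203116 − 12.913)²) = 45.329876

45.330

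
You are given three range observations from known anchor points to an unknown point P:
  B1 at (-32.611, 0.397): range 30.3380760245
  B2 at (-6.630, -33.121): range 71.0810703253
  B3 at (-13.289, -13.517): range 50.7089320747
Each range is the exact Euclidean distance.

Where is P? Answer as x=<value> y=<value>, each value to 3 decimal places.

eq1: (x + 32.611)² + (y − 0.397)² = 30.3380760245²
eq2: (x + 6.630)² + (y + 33.121)² = 71.0810703253²
eq3: (x + 13.289)² + (y + 13.517)² = 50.7089320747²
eq3−eq2, eq3−eq1 (x²,y² cancel):
  13.318·x − 39.208·y = -1699.472035
  -38.644·x + 27.828·y = 2355.325055
det = 13.318·27.828 − -39.208·-38.644 = -1144.540648
x = (-1699.472035·27.828 − -39.208·2355.325055) / -1144.540648 = -39.364855
y = (13.318·2355.325055 − -1699.472035·-38.644) / -1144.540648 = 29.973753

x=-39.365 y=29.974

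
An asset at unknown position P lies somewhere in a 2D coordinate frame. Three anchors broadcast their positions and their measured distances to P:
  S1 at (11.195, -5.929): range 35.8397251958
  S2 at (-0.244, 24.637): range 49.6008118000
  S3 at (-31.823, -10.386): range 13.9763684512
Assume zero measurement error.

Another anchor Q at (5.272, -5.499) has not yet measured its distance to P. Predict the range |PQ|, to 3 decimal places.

30.688

eq1: (x − 11.195)² + (y + 5.929)² = 35.8397251958²
eq2: (x + 0.244)² + (y − 24.637)² = 49.6008118000²
eq3: (x + 31.823)² + (y + 10.386)² = 13.9763684512²
eq3−eq2, eq3−eq1 (x²,y² cancel):
  63.158·x + 70.046·y = -2778.432676
  86.036·x + 8.914·y = -2049.238286
det = 63.158·8.914 − 70.046·86.036 = -5463.487244
x = (-2778.432676·8.914 − 70.046·-2049.238286) / -5463.487244 = -21.739594
y = (63.158·-2049.238286 − -2778.432676·86.036) / -5463.487244 = -20.064006
|P − Q| = √((-21.739594 − 5.272)² + (-20.064006 − -5.499)²) = 30.688200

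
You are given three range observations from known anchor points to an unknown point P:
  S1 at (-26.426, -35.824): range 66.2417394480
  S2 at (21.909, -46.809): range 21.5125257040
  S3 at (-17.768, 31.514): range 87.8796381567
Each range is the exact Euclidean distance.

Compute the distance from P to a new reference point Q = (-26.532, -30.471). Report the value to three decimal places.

eq1: (x + 26.426)² + (y + 35.824)² = 66.2417394480²
eq2: (x − 21.909)² + (y + 46.809)² = 21.5125257040²
eq3: (x + 17.768)² + (y − 31.514)² = 87.8796381567²
eq3−eq1, eq3−eq2 (x²,y² cancel):
  -17.316·x − 134.676·y = 4007.721189
  79.354·x − 156.646·y = 8622.294782
det = -17.316·-156.646 − -134.676·79.354 = 13399.561440
x = (4007.721189·-156.646 − -134.676·8622.294782) / 13399.561440 = 39.808965
y = (-17.316·8622.294782 − 4007.721189·79.354) / 13399.561440 = -34.876691
|P − Q| = √((39.808965 − -26.532)² + (-34.876691 − -30.471)²) = 66.487095

66.487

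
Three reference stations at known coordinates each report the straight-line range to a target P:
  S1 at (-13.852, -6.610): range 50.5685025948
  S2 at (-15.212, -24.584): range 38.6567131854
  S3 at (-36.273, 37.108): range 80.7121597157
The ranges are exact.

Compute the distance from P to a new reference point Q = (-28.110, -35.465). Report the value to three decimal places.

eq1: (x + 13.852)² + (y + 6.610)² = 50.5685025948²
eq2: (x + 15.212)² + (y + 24.584)² = 38.6567131854²
eq3: (x + 36.273)² + (y − 37.108)² = 80.7121597157²
eq2−eq3, eq2−eq1 (x²,y² cancel):
  -42.122·x + 123.384·y = -3163.155059
  2.720·x + 35.948·y = -1663.039976
det = -42.122·35.948 − 123.384·2.720 = -1849.806136
x = (-3163.155059·35.948 − 123.384·-1663.039976) / -1849.806136 = -49.455683
y = (-42.122·-1663.039976 − -3163.155059·2.720) / -1849.806136 = -42.520322
|P − Q| = √((-49.455683 − -28.110)² + (-42.520322 − -35.465)²) = 22.481454

22.481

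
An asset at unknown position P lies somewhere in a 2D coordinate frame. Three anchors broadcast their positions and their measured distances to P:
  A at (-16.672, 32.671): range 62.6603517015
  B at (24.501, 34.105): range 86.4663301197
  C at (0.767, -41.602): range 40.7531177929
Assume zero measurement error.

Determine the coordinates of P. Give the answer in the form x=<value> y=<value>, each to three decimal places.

eq1: (x + 16.672)² + (y − 32.671)² = 62.6603517015²
eq2: (x − 24.501)² + (y − 34.105)² = 86.4663301197²
eq3: (x − 0.767)² + (y + 41.602)² = 40.7531177929²
eq3−eq1, eq3−eq2 (x²,y² cancel):
  -34.878·x + 148.546·y = -2651.467934
  47.468·x + 151.414·y = -5783.474302
det = -34.878·151.414 − 148.546·47.468 = -12332.199020
x = (-2651.467934·151.414 − 148.546·-5783.474302) / -12332.199020 = -37.109570
y = (-34.878·-5783.474302 − -2651.467934·47.468) / -12332.199020 = -26.562651

x=-37.110 y=-26.563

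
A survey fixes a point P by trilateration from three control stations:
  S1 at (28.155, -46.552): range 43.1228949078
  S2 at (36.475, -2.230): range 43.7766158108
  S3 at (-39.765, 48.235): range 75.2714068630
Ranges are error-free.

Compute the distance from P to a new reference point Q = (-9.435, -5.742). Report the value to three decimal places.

eq1: (x − 28.155)² + (y + 46.552)² = 43.1228949078²
eq2: (x − 36.475)² + (y + 2.230)² = 43.7766158108²
eq3: (x + 39.765)² + (y − 48.235)² = 75.2714068630²
eq2−eq3, eq2−eq1 (x²,y² cancel):
  -152.480·x + 100.930·y = -1176.920674
  -16.640·x − 88.644·y = 1681.202231
det = -152.480·-88.644 − 100.930·-16.640 = 15195.912320
x = (-1176.920674·-88.644 − 100.930·1681.202231) / 15195.912320 = -4.300945
y = (-152.480·1681.202231 − -1176.920674·-16.640) / 15195.912320 = -18.158415
|P − Q| = √((-4.300945 − -9.435)² + (-18.158415 − -5.742)²) = 13.435992

13.436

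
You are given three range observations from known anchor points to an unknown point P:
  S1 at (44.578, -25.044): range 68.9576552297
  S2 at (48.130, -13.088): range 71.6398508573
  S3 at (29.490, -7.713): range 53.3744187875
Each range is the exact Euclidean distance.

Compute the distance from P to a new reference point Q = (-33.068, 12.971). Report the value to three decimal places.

28.695

eq1: (x − 44.578)² + (y + 25.044)² = 68.9576552297²
eq2: (x − 48.130)² + (y + 13.088)² = 71.6398508573²
eq3: (x − 29.490)² + (y + 7.713)² = 53.3744187875²
eq2−eq3, eq2−eq1 (x²,y² cancel):
  -37.280·x + 10.750·y = 724.797475
  -7.104·x − 23.912·y = 503.717392
det = -37.280·-23.912 − 10.750·-7.104 = 967.807360
x = (724.797475·-23.912 − 10.750·503.717392) / 967.807360 = -23.502941
y = (-37.280·503.717392 − 724.797475·-7.104) / 967.807360 = -14.082992
|P − Q| = √((-23.502941 − -33.068)² + (-14.082992 − 12.971)²) = 28.695101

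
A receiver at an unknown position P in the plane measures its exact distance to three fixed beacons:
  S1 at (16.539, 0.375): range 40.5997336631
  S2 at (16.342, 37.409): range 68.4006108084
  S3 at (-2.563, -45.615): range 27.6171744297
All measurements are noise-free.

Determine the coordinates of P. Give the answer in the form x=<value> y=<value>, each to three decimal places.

x=-17.206 y=-22.199

eq1: (x − 16.539)² + (y − 0.375)² = 40.5997336631²
eq2: (x − 16.342)² + (y − 37.409)² = 68.4006108084²
eq3: (x + 2.563)² + (y + 45.615)² = 27.6171744297²
eq3−eq1, eq3−eq2 (x²,y² cancel):
  38.204·x + 91.980·y = -2699.248098
  37.810·x + 166.048·y = -4336.738184
det = 38.204·166.048 − 91.980·37.810 = 2865.933992
x = (-2699.248098·166.048 − 91.980·-4336.738184) / 2865.933992 = -17.206108
y = (38.204·-4336.738184 − -2699.248098·37.810) / 2865.933992 = -22.199456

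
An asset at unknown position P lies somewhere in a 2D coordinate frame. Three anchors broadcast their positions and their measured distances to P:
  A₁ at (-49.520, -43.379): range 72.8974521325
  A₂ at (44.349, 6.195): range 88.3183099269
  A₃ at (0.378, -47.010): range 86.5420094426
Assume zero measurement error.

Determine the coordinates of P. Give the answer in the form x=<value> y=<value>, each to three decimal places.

x=-40.970 y=29.015

eq1: (x + 49.520)² + (y + 43.379)² = 72.8974521325²
eq2: (x − 44.349)² + (y − 6.195)² = 88.3183099269²
eq3: (x − 0.378)² + (y + 47.010)² = 86.5420094426²
eq1−eq2, eq1−eq3 (x²,y² cancel):
  187.738·x + 99.148·y = -4814.841556
  99.796·x − 7.262·y = -4299.365928
det = 187.738·-7.262 − 99.148·99.796 = -11257.927164
x = (-4814.841556·-7.262 − 99.148·-4299.365928) / -11257.927164 = -40.970145
y = (187.738·-4299.365928 − -4814.841556·99.796) / -11257.927164 = 29.015327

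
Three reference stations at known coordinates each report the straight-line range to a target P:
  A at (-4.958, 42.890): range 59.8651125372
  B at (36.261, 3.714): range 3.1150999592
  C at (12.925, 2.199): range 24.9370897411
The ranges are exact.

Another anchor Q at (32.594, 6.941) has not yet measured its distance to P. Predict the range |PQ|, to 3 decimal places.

eq1: (x + 4.958)² + (y − 42.890)² = 59.8651125372²
eq2: (x − 36.261)² + (y − 3.714)² = 3.1150999592²
eq3: (x − 12.925)² + (y − 2.199)² = 24.9370897411²
eq1−eq3, eq1−eq2 (x²,y² cancel):
  35.766·x − 81.382·y = 1269.730616
  82.438·x − 78.352·y = 3038.647904
det = 35.766·-78.352 − -81.382·82.438 = 3906.631684
x = (1269.730616·-78.352 − -81.382·3038.647904) / 3906.631684 = 37.834463
y = (35.766·3038.647904 − 1269.730616·82.438) / 3906.631684 = 1.025494
|P − Q| = √((37.834463 − 32.594)² + (1.025494 − 6.941)²) = 7.902889

7.903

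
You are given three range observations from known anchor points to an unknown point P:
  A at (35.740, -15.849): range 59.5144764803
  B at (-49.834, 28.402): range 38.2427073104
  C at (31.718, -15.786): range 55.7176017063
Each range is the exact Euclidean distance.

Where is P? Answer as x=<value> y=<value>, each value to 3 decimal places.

x=-20.351 y=4.045

eq1: (x − 35.740)² + (y + 15.849)² = 59.5144764803²
eq2: (x + 49.834)² + (y − 28.402)² = 38.2427073104²
eq3: (x − 31.718)² + (y + 15.786)² = 55.7176017063²
eq2−eq1, eq2−eq3 (x²,y² cancel):
  171.148·x − 88.502·y = -3841.031007
  163.104·x − 88.376·y = -3676.818317
det = 171.148·-88.376 − -88.502·163.104 = -690.345440
x = (-3841.031007·-88.376 − -88.502·-3676.818317) / -690.345440 = -20.350944
y = (171.148·-3676.818317 − -3841.031007·163.104) / -690.345440 = 4.045192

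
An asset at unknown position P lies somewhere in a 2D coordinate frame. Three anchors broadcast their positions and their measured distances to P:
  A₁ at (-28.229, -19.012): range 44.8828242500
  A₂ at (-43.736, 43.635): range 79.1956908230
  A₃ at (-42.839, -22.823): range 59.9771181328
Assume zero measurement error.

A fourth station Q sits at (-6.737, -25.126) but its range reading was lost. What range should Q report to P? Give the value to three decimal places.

eq1: (x + 28.229)² + (y + 19.012)² = 44.8828242500²
eq2: (x + 43.736)² + (y − 43.635)² = 79.1956908230²
eq3: (x + 42.839)² + (y + 22.823)² = 59.9771181328²
eq3−eq2, eq3−eq1 (x²,y² cancel):
  -1.794·x + 132.916·y = -1213.921074
  29.220·x + 7.622·y = 385.050122
det = -1.794·7.622 − 132.916·29.220 = -3897.479388
x = (-1213.921074·7.622 − 132.916·385.050122) / -3897.479388 = 15.505362
y = (-1.794·385.050122 − -1213.921074·29.220) / -3897.479388 = -8.923715
|P − Q| = √((15.505362 − -6.737)² + (-8.923715 − -25.126)²) = 27.517934

27.518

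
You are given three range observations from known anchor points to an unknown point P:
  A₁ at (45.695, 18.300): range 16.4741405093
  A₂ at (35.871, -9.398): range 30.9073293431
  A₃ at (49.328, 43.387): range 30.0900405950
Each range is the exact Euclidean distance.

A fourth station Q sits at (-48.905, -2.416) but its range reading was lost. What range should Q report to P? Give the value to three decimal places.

eq1: (x − 45.695)² + (y − 18.300)² = 16.4741405093²
eq2: (x − 35.871)² + (y + 9.398)² = 30.9073293431²
eq3: (x − 49.328)² + (y − 43.387)² = 30.0900405950²
eq1−eq2, eq1−eq3 (x²,y² cancel):
  -19.648·x − 55.396·y = -1731.737682
  7.266·x + 50.174·y = 1258.747091
det = -19.648·50.174 − -55.396·7.266 = -583.311416
x = (-1731.737682·50.174 − -55.396·1258.747091) / -583.311416 = 29.415938
y = (-19.648·1258.747091 − -1731.737682·7.266) / -583.311416 = 20.827737
|P − Q| = √((29.415938 − -48.905)² + (20.827737 − -2.416)²) = 81.697250

81.697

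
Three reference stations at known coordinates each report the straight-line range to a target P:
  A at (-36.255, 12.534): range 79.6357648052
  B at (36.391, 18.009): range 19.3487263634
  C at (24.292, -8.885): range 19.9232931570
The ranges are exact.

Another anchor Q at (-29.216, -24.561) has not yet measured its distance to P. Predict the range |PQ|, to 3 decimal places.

75.505

eq1: (x + 36.255)² + (y − 12.534)² = 79.6357648052²
eq2: (x − 36.391)² + (y − 18.009)² = 19.3487263634²
eq3: (x − 24.292)² + (y + 8.885)² = 19.9232931570²
eq2−eq3, eq2−eq1 (x²,y² cancel):
  -24.198·x − 53.788·y = -1002.148871
  -145.292·x − 10.950·y = -6144.584605
det = -24.198·-10.950 − -53.788·-145.292 = -7549.997996
x = (-1002.148871·-10.950 − -53.788·-6144.584605) / -7549.997996 = 42.322049
y = (-24.198·-6144.584605 − -1002.148871·-145.292) / -7549.997996 = -0.408271
|P − Q| = √((42.322049 − -29.216)² + (-0.408271 − -24.561)²) = 75.505277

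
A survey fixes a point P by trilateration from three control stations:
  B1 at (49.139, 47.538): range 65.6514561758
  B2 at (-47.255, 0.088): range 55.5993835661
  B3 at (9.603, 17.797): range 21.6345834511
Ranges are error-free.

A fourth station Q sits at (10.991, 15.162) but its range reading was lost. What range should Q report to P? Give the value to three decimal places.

19.158

eq1: (x − 49.139)² + (y − 47.538)² = 65.6514561758²
eq2: (x + 47.255)² + (y − 0.088)² = 55.5993835661²
eq3: (x − 9.603)² + (y − 17.797)² = 21.6345834511²
eq3−eq1, eq3−eq2 (x²,y² cancel):
  79.072·x + 59.482·y = 423.493450
  -113.716·x − 35.418·y = -799.144301
det = 79.072·-35.418 − 59.482·-113.716 = 3963.483016
x = (423.493450·-35.418 − 59.482·-799.144301) / 3963.483016 = 8.208793
y = (79.072·-799.144301 − 423.493450·-113.716) / 3963.483016 = -3.792613
|P − Q| = √((8.208793 − 10.991)² + (-3.792613 − 15.162)²) = 19.157715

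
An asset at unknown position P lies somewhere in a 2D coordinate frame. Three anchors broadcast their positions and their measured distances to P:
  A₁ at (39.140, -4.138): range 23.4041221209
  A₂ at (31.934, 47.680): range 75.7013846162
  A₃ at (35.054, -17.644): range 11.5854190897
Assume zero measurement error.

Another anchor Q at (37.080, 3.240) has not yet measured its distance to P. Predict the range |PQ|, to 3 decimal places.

eq1: (x − 39.140)² + (y + 4.138)² = 23.4041221209²
eq2: (x − 31.934)² + (y − 47.680)² = 75.7013846162²
eq3: (x − 35.054)² + (y + 17.644)² = 11.5854190897²
eq1−eq2, eq1−eq3 (x²,y² cancel):
  -14.412·x + 103.636·y = -3438.846589
  -8.172·x − 27.012·y = 404.562005
det = -14.412·-27.012 − 103.636·-8.172 = 1236.210336
x = (-3438.846589·-27.012 − 103.636·404.562005) / 1236.210336 = 41.225133
y = (-14.412·404.562005 − -3438.846589·-8.172) / 1236.210336 = -27.449052
|P − Q| = √((41.225133 − 37.080)² + (-27.449052 − 3.240)²) = 30.967726

30.968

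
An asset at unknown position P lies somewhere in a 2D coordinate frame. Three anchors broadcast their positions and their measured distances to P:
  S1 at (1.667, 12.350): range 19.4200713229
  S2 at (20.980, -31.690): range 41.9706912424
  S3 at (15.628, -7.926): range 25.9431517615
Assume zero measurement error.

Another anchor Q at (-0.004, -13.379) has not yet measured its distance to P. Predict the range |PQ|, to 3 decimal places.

14.151

eq1: (x − 1.667)² + (y − 12.350)² = 19.4200713229²
eq2: (x − 20.980)² + (y + 31.690)² = 41.9706912424²
eq3: (x − 15.628)² + (y + 7.926)² = 25.9431517615²
eq2−eq1, eq2−eq3 (x²,y² cancel):
  -38.626·x + 88.080·y = 95.284642
  -10.704·x + 47.528·y = -48.868840
det = -38.626·47.528 − 88.080·-10.704 = -893.008208
x = (95.284642·47.528 − 88.080·-48.868840) / -893.008208 = -9.891349
y = (-38.626·-48.868840 − 95.284642·-10.704) / -893.008208 = -3.255888
|P − Q| = √((-9.891349 − -0.004)² + (-3.255888 − -13.379)²) = 14.150515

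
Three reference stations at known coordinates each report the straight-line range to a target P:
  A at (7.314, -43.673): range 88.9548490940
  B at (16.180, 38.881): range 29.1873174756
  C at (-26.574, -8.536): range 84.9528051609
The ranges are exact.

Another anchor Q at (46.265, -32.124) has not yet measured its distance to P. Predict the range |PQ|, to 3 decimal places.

eq1: (x − 7.314)² + (y + 43.673)² = 88.9548490940²
eq2: (x − 16.180)² + (y − 38.881)² = 29.1873174756²
eq3: (x + 26.574)² + (y + 8.536)² = 84.9528051609²
eq3−eq1, eq3−eq2 (x²,y² cancel):
  67.776·x − 70.274·y = 485.798680
  85.508·x + 94.834·y = 7359.563392
det = 67.776·94.834 − -70.274·85.508 = 12436.458376
x = (485.798680·94.834 − -70.274·7359.563392) / 12436.458376 = 45.290723
y = (67.776·7359.563392 − 485.798680·85.508) / 12436.458376 = 36.767871
|P − Q| = √((45.290723 − 46.265)² + (36.767871 − -32.124)²) = 68.898760

68.899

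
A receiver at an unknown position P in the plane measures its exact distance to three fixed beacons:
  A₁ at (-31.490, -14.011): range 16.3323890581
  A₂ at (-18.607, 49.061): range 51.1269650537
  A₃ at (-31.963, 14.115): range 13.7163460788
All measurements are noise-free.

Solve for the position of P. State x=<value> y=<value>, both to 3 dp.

eq1: (x + 31.490)² + (y + 14.011)² = 16.3323890581²
eq2: (x + 18.607)² + (y − 49.061)² = 51.1269650537²
eq3: (x + 31.963)² + (y − 14.115)² = 13.7163460788²
eq1−eq3, eq1−eq2 (x²,y² cancel):
  -0.946·x + 56.252·y = 111.547156
  25.766·x + 126.144·y = -781.945674
det = -0.946·126.144 − 56.252·25.766 = -1568.721256
x = (111.547156·126.144 − 56.252·-781.945674) / -1568.721256 = -37.009132
y = (-0.946·-781.945674 − 111.547156·25.766) / -1568.721256 = 1.360601

x=-37.009 y=1.361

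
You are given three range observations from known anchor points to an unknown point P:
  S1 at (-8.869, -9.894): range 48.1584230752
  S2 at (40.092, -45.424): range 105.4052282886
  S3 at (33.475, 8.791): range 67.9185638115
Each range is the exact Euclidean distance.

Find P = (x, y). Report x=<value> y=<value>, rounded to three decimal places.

x=-29.798 y=33.479

eq1: (x + 8.869)² + (y + 9.894)² = 48.1584230752²
eq2: (x − 40.092)² + (y + 45.424)² = 105.4052282886²
eq3: (x − 33.475)² + (y − 8.791)² = 67.9185638115²
eq1−eq3, eq1−eq2 (x²,y² cancel):
  84.688·x + 37.370·y = -1272.390688
  97.922·x − 71.060·y = -5296.870594
det = 84.688·-71.060 − 37.370·97.922 = -9677.274420
x = (-1272.390688·-71.060 − 37.370·-5296.870594) / -9677.274420 = -29.797660
y = (84.688·-5296.870594 − -1272.390688·97.922) / -9677.274420 = 33.479089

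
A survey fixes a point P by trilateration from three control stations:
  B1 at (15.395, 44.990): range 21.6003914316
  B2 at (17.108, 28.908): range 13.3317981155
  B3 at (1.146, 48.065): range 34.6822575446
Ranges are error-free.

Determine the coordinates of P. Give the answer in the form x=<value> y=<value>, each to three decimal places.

eq1: (x − 15.395)² + (y − 44.990)² = 21.6003914316²
eq2: (x − 17.108)² + (y − 28.908)² = 13.3317981155²
eq3: (x − 1.146)² + (y − 48.065)² = 34.6822575446²
eq3−eq2, eq3−eq1 (x²,y² cancel):
  31.924·x − 38.314·y = -158.079266
  28.498·x − 6.150·y = 685.830662
det = 31.924·-6.150 − -38.314·28.498 = 895.539772
x = (-158.079266·-6.150 − -38.314·685.830662) / 895.539772 = 30.427575
y = (31.924·685.830662 − -158.079266·28.498) / 895.539772 = 29.478759

x=30.428 y=29.479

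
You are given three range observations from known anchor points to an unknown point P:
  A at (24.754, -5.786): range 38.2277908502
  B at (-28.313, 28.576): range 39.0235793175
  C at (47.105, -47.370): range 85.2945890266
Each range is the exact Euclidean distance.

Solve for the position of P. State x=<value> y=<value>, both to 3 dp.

eq1: (x − 24.754)² + (y + 5.786)² = 38.2277908502²
eq2: (x + 28.313)² + (y − 28.576)² = 39.0235793175²
eq3: (x − 47.105)² + (y + 47.370)² = 85.2945890266²
eq3−eq2, eq3−eq1 (x²,y² cancel):
  -150.836·x + 151.892·y = 2907.742994
  -44.702·x + 83.168·y = 1997.243311
det = -150.836·83.168 − 151.892·-44.702 = -5754.852264
x = (2907.742994·83.168 − 151.892·1997.243311) / -5754.852264 = 10.692561
y = (-150.836·1997.243311 − 2907.742994·-44.702) / -5754.852264 = 29.761714

x=10.693 y=29.762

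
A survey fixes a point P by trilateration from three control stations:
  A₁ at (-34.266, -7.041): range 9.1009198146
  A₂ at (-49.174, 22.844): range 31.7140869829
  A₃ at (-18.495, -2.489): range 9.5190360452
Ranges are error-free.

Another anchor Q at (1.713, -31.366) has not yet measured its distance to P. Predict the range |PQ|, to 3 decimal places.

42.644

eq1: (x + 34.266)² + (y + 7.041)² = 9.1009198146²
eq2: (x + 49.174)² + (y − 22.844)² = 31.7140869829²
eq3: (x + 18.495)² + (y + 2.489)² = 9.5190360452²
eq1−eq3, eq1−eq2 (x²,y² cancel):
  31.542·x + 9.104·y = -883.259597
  -29.816·x + 59.770·y = 793.239603
det = 31.542·59.770 − 9.104·-29.816 = 2156.710204
x = (-883.259597·59.770 − 9.104·793.239603) / 2156.710204 = -27.826678
y = (31.542·793.239603 − -883.259597·-29.816) / 2156.710204 = -0.609681
|P − Q| = √((-27.826678 − 1.713)² + (-0.609681 − -31.366)²) = 42.644387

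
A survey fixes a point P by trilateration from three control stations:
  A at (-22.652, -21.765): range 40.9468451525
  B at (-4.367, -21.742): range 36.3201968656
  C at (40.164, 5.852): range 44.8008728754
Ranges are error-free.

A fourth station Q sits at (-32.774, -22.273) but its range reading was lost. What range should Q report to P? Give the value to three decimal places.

eq1: (x + 22.652)² + (y + 21.765)² = 40.9468451525²
eq2: (x + 4.367)² + (y + 21.742)² = 36.3201968656²
eq3: (x − 40.164)² + (y − 5.852)² = 44.8008728754²
eq1−eq3, eq1−eq2 (x²,y² cancel):
  125.632·x + 55.234·y = 330.090389
  36.570·x + 0.046·y = -137.555648
det = 125.632·0.046 − 55.234·36.570 = -2014.128308
x = (330.090389·0.046 − 55.234·-137.555648) / -2014.128308 = -3.779766
y = (125.632·-137.555648 − 330.090389·36.570) / -2014.128308 = 14.573449
|P − Q| = √((-3.779766 − -32.774)² + (14.573449 − -22.273)²) = 46.886314

46.886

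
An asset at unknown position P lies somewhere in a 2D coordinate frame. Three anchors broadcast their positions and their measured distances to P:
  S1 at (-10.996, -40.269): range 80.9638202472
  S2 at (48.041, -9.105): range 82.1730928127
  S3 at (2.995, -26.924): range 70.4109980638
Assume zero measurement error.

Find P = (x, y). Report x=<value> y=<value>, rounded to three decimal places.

eq1: (x + 10.996)² + (y + 40.269)² = 80.9638202472²
eq2: (x − 48.041)² + (y + 9.105)² = 82.1730928127²
eq3: (x − 2.995)² + (y + 26.924)² = 70.4109980638²
eq2−eq3, eq2−eq1 (x²,y² cancel):
  -90.092·x − 35.638·y = 137.741629
  -118.074·x − 62.328·y = -451.057336
det = -90.092·-62.328 − -35.638·-118.074 = 1407.332964
x = (137.741629·-62.328 − -35.638·-451.057336) / 1407.332964 = -17.522464
y = (-90.092·-451.057336 − 137.741629·-118.074) / 1407.332964 = 40.431344

x=-17.522 y=40.431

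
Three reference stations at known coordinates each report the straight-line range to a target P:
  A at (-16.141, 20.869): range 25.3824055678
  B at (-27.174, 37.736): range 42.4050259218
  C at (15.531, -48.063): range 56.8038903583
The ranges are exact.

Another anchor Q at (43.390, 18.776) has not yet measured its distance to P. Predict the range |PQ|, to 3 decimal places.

67.863

eq1: (x + 16.141)² + (y − 20.869)² = 25.3824055678²
eq2: (x + 27.174)² + (y − 37.736)² = 42.4050259218²
eq3: (x − 15.531)² + (y + 48.063)² = 56.8038903583²
eq3−eq2, eq3−eq1 (x²,y² cancel):
  -85.410·x + 171.598·y = 1039.663778
  -63.344·x + 137.864·y = 727.198559
det = -85.410·137.864 − 171.598·-63.344 = -905.260528
x = (1039.663778·137.864 − 171.598·727.198559) / -905.260528 = -20.487349
y = (-85.410·727.198559 − 1039.663778·-63.344) / -905.260528 = -4.138514
|P − Q| = √((-20.487349 − 43.390)² + (-4.138514 − 18.776)²) = 67.863029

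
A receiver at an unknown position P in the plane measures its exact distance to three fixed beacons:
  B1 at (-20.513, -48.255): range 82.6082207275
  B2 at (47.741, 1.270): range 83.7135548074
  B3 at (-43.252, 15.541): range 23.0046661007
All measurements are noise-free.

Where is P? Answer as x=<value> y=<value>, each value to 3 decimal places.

eq1: (x + 20.513)² + (y + 48.255)² = 82.6082207275²
eq2: (x − 47.741)² + (y − 1.270)² = 83.7135548074²
eq3: (x + 43.252)² + (y − 15.541)² = 23.0046661007²
eq2−eq1, eq2−eq3 (x²,y² cancel):
  -136.508·x − 99.050·y = 652.353340
  -181.986·x + 28.542·y = 6310.186800
det = -136.508·28.542 − -99.050·-181.986 = -21921.924636
x = (652.353340·28.542 − -99.050·6310.186800) / -21921.924636 = -29.360719
y = (-136.508·6310.186800 − 652.353340·-181.986) / -21921.924636 = 33.878038

x=-29.361 y=33.878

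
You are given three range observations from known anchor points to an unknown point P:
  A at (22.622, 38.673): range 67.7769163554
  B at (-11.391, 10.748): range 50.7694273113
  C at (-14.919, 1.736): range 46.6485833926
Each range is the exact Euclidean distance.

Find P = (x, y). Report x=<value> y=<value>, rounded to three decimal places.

eq1: (x − 22.622)² + (y − 38.673)² = 67.7769163554²
eq2: (x + 11.391)² + (y − 10.748)² = 50.7694273113²
eq3: (x + 14.919)² + (y − 1.736)² = 46.6485833926²
eq2−eq3, eq2−eq1 (x²,y² cancel):
  -7.056·x − 18.024·y = 381.760289
  68.026·x + 55.850·y = -254.094213
det = -7.056·55.850 − -18.024·68.026 = 832.023024
x = (381.760289·55.850 − -18.024·-254.094213) / 832.023024 = 20.121460
y = (-7.056·-254.094213 − 381.760289·68.026) / 832.023024 = -29.057774

x=20.121 y=-29.058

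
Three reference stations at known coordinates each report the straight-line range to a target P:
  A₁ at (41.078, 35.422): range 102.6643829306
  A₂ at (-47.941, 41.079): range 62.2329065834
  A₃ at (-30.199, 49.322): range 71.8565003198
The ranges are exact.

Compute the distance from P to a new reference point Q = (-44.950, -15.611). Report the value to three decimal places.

eq1: (x − 41.078)² + (y − 35.422)² = 102.6643829306²
eq2: (x + 47.941)² + (y − 41.079)² = 62.2329065834²
eq3: (x + 30.199)² + (y − 49.322)² = 71.8565003198²
eq3−eq2, eq3−eq1 (x²,y² cancel):
  -35.484·x − 16.486·y = 1931.606413
  142.554·x − 27.800·y = -5779.138001
det = -35.484·-27.800 − -16.486·142.554 = 3336.600444
x = (1931.606413·-27.800 − -16.486·-5779.138001) / 3336.600444 = -44.648297
y = (-35.484·-5779.138001 − 1931.606413·142.554) / 3336.600444 = -21.066738
|P − Q| = √((-44.648297 − -44.950)² + (-21.066738 − -15.611)²) = 5.464074

5.464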